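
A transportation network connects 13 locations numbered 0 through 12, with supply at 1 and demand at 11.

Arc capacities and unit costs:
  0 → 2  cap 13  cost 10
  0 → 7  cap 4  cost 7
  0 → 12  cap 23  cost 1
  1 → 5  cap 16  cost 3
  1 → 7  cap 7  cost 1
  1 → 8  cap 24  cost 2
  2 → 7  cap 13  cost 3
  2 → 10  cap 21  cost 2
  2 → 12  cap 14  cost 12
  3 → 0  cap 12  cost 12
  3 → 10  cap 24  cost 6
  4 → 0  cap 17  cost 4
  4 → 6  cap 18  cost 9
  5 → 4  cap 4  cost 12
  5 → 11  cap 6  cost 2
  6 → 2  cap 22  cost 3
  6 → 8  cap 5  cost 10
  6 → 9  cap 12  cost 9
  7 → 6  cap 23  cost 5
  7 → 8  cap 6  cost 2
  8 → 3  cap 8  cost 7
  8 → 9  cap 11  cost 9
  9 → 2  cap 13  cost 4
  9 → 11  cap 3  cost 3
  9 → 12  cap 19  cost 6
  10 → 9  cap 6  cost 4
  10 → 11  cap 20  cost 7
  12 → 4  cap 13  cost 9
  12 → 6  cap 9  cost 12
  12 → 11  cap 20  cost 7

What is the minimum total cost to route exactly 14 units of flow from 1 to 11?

Minimum cost for 14 units: 162

shortest-cost path #1: 1→5→11 push 6 @ unit cost 5 (adds 30)
shortest-cost path #2: 1→8→9→11 push 3 @ unit cost 14 (adds 42)
shortest-cost path #3: 1→7→6→2→10→11 push 5 @ unit cost 18 (adds 90)
total cost = 162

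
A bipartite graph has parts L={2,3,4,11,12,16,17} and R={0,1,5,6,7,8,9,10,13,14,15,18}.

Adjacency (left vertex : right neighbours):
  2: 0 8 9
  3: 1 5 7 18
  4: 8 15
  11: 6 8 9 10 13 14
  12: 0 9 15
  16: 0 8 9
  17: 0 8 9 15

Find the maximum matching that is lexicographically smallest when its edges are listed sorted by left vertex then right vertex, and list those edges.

|M| = 6 (so the lex-smallest maximum matching has 6 edges)
process left vertices in ascending order; for each, take the smallest-labelled available neighbour that still permits 6 edges overall, or leave it unmatched if none does
lex-smallest matching: {2-0, 3-1, 4-8, 11-6, 12-9, 17-15}

Lex-smallest maximum matching: {(2,0), (3,1), (4,8), (11,6), (12,9), (17,15)}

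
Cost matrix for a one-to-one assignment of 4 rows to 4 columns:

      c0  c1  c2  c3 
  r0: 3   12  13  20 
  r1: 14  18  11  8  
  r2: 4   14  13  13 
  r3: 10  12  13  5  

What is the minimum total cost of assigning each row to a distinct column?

Minimum assignment cost: 32

optimal assignment: row0→col1 (cost 12), row1→col2 (cost 11), row2→col0 (cost 4), row3→col3 (cost 5)
total = 12 + 11 + 4 + 5 = 32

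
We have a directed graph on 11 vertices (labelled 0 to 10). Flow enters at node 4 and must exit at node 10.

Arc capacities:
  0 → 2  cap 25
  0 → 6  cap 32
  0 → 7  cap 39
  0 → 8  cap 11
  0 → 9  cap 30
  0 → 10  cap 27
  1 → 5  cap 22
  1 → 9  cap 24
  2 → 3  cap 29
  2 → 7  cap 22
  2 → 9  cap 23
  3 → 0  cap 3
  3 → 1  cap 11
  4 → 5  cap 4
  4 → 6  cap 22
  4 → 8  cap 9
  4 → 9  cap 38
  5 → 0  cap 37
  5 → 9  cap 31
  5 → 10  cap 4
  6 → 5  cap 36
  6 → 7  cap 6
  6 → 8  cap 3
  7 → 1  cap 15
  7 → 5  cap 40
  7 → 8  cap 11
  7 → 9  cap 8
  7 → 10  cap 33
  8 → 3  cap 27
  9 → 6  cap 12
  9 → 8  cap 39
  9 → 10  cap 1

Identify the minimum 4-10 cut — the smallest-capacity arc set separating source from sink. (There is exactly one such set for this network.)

augment #1: 4→5→10 push 4
augment #2: 4→9→10 push 1
augment #3: 4→6→7→10 push 6
augment #4: 4→6→5→0→10 push 16
augment #5: 4→8→3→0→10 push 3
augment #6: 4→9→6→5→0→10 push 8
augment #7: 4→9→6→5→0→7→10 push 4
augment #8: 4→8→3→1→5→0→7→10 push 6
augment #9: 4→9→8→3→1→5→0→7→10 push 3
max flow = 51; residual-reachable set from 4 gives S-side
cut edges (S→T): {(3,0), (5,0), (5,10), (6,7), (9,10)} total cap 51

Min-cut arcs: {(3,0), (5,0), (5,10), (6,7), (9,10)} (total capacity 51)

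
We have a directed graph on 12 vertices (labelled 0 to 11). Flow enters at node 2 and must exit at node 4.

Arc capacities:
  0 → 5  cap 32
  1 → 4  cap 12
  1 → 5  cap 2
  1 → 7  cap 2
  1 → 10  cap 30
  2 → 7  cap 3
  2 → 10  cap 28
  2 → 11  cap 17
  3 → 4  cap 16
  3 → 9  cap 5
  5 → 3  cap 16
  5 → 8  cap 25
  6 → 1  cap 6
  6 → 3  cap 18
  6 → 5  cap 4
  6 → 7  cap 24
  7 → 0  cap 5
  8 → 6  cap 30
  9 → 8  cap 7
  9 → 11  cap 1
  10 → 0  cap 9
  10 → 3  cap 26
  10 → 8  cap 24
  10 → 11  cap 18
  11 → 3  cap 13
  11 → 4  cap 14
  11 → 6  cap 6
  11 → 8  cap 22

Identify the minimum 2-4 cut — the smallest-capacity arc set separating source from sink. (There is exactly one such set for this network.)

augment #1: 2→11→4 push 14
augment #2: 2→10→3→4 push 16
augment #3: 2→11→6→1→4 push 3
augment #4: 2→10→8→6→1→4 push 3
max flow = 36; residual-reachable set from 2 gives S-side
cut edges (S→T): {(3,4), (6,1), (11,4)} total cap 36

Min-cut arcs: {(3,4), (6,1), (11,4)} (total capacity 36)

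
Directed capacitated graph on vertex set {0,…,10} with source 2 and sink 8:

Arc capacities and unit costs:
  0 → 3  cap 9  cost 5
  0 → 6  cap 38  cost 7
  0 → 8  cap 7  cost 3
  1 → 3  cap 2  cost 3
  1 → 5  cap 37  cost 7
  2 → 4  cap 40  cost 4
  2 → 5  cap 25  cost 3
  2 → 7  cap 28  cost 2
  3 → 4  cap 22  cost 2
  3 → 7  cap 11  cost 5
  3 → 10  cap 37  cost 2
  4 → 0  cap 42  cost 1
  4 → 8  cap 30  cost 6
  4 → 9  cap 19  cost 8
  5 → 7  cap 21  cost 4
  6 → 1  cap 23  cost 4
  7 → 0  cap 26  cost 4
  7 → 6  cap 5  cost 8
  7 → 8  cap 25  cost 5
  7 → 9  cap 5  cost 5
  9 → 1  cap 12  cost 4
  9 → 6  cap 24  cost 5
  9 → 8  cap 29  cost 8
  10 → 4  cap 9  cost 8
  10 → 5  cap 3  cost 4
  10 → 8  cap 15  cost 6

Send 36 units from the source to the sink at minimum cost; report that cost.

shortest-cost path #1: 2→7→8 push 25 @ unit cost 7 (adds 175)
shortest-cost path #2: 2→4→0→8 push 7 @ unit cost 8 (adds 56)
shortest-cost path #3: 2→4→8 push 4 @ unit cost 10 (adds 40)
total cost = 271

Minimum cost for 36 units: 271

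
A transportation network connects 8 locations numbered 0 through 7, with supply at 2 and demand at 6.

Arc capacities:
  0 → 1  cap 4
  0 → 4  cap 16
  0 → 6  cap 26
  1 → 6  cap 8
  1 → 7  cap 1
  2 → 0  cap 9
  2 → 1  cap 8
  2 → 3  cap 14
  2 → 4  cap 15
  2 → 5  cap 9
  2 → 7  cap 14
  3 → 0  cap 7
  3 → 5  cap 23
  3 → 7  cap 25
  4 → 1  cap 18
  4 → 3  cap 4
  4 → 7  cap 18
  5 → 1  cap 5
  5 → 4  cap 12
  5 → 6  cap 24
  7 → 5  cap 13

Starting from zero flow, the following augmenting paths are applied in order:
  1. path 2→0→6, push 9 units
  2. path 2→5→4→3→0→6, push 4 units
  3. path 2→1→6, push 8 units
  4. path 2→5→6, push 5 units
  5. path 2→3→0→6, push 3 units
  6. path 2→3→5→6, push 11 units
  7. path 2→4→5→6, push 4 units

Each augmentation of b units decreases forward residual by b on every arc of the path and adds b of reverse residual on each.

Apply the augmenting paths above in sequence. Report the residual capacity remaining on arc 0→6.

after path 1 (2→0→6, push 9): res(0,6)=17
after path 2 (2→5→4→3→0→6, push 4): res(0,6)=13
after path 3 (2→1→6, push 8): res(0,6)=13
after path 4 (2→5→6, push 5): res(0,6)=13
after path 5 (2→3→0→6, push 3): res(0,6)=10
after path 6 (2→3→5→6, push 11): res(0,6)=10
after path 7 (2→4→5→6, push 4): res(0,6)=10

Residual capacity of (0,6): 10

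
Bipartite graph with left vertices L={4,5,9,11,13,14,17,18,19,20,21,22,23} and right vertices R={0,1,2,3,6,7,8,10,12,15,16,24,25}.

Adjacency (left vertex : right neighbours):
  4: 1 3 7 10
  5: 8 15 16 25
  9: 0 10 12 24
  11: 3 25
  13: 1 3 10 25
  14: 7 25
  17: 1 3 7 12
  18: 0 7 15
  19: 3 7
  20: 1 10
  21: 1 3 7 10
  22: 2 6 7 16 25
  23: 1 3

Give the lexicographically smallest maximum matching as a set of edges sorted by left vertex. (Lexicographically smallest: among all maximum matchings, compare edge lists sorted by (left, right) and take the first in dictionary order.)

|M| = 10 (so the lex-smallest maximum matching has 10 edges)
process left vertices in ascending order; for each, take the smallest-labelled available neighbour that still permits 10 edges overall, or leave it unmatched if none does
lex-smallest matching: {4-1, 5-8, 9-0, 11-3, 13-10, 14-25, 17-12, 18-15, 19-7, 22-2}

Lex-smallest maximum matching: {(4,1), (5,8), (9,0), (11,3), (13,10), (14,25), (17,12), (18,15), (19,7), (22,2)}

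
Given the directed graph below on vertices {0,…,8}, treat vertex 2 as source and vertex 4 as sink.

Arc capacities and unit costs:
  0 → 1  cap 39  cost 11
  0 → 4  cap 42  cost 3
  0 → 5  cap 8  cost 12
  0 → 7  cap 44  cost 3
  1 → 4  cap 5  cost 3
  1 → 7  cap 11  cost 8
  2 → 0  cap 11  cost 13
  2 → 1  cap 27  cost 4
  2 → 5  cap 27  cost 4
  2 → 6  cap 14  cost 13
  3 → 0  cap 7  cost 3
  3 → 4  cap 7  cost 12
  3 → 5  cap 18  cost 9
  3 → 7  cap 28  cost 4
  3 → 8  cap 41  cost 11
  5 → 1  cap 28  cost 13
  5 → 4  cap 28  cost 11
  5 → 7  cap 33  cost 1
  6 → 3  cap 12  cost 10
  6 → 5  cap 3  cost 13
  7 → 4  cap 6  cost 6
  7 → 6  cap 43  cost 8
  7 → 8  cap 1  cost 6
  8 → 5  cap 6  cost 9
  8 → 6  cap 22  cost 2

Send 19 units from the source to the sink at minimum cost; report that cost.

shortest-cost path #1: 2→1→4 push 5 @ unit cost 7 (adds 35)
shortest-cost path #2: 2→5→7→4 push 6 @ unit cost 11 (adds 66)
shortest-cost path #3: 2→5→4 push 8 @ unit cost 15 (adds 120)
total cost = 221

Minimum cost for 19 units: 221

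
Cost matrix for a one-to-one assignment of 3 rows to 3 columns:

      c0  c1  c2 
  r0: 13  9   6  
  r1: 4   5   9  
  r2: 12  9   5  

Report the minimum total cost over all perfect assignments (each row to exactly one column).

optimal assignment: row0→col1 (cost 9), row1→col0 (cost 4), row2→col2 (cost 5)
total = 9 + 4 + 5 = 18

Minimum assignment cost: 18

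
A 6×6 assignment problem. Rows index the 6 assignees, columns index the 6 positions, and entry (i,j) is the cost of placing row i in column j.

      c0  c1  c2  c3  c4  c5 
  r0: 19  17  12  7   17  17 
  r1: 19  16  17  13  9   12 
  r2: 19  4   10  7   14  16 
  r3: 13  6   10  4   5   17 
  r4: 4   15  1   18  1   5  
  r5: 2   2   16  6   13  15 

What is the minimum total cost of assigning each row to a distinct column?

optimal assignment: row0→col3 (cost 7), row1→col5 (cost 12), row2→col1 (cost 4), row3→col4 (cost 5), row4→col2 (cost 1), row5→col0 (cost 2)
total = 7 + 12 + 4 + 5 + 1 + 2 = 31

Minimum assignment cost: 31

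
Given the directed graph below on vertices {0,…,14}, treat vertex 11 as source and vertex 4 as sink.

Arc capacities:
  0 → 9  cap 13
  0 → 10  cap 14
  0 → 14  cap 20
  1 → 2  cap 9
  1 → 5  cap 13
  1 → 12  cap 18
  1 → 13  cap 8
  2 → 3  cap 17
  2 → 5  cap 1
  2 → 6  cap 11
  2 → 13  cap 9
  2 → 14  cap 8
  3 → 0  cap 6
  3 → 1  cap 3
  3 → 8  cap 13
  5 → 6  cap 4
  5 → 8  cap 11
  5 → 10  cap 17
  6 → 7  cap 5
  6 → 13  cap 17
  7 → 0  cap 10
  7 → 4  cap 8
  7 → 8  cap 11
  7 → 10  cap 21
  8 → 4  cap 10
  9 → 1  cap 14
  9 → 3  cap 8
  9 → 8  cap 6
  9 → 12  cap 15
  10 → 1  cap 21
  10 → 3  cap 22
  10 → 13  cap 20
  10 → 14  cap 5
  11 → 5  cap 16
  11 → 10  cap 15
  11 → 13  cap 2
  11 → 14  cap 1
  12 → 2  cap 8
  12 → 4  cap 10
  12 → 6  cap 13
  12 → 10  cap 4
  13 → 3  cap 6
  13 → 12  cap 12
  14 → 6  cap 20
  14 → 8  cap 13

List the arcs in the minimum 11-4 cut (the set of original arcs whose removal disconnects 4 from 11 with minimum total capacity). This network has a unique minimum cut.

augment #1: 11→5→8→4 push 10
augment #2: 11→13→12→4 push 2
augment #3: 11→5→6→7→4 push 4
augment #4: 11→10→1→12→4 push 8
augment #5: 11→14→6→7→4 push 1
max flow = 25; residual-reachable set from 11 gives S-side
cut edges (S→T): {(6,7), (8,4), (12,4)} total cap 25

Min-cut arcs: {(6,7), (8,4), (12,4)} (total capacity 25)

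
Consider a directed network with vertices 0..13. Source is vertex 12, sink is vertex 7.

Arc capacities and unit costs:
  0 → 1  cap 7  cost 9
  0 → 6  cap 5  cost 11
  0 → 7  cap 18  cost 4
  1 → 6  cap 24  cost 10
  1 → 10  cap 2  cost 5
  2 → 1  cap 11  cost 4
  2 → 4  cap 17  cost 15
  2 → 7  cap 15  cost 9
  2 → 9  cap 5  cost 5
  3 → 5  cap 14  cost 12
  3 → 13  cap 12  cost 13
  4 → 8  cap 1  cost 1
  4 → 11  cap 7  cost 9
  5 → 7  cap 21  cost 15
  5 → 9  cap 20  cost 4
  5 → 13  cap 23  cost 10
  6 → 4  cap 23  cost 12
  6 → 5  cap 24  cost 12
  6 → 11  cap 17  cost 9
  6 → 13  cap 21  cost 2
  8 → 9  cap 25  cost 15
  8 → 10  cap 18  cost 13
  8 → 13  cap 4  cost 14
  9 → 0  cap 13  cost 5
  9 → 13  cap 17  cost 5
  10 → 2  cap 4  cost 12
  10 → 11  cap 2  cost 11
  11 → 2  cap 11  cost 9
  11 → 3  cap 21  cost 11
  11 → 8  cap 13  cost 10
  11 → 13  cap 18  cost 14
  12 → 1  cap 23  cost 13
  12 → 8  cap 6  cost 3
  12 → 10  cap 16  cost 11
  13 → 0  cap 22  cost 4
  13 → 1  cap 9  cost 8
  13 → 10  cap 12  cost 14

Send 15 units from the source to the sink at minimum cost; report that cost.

Minimum cost for 15 units: 447

shortest-cost path #1: 12→8→13→0→7 push 4 @ unit cost 25 (adds 100)
shortest-cost path #2: 12→8→9→0→7 push 2 @ unit cost 27 (adds 54)
shortest-cost path #3: 12→10→2→7 push 4 @ unit cost 32 (adds 128)
shortest-cost path #4: 12→1→6→13→0→7 push 5 @ unit cost 33 (adds 165)
total cost = 447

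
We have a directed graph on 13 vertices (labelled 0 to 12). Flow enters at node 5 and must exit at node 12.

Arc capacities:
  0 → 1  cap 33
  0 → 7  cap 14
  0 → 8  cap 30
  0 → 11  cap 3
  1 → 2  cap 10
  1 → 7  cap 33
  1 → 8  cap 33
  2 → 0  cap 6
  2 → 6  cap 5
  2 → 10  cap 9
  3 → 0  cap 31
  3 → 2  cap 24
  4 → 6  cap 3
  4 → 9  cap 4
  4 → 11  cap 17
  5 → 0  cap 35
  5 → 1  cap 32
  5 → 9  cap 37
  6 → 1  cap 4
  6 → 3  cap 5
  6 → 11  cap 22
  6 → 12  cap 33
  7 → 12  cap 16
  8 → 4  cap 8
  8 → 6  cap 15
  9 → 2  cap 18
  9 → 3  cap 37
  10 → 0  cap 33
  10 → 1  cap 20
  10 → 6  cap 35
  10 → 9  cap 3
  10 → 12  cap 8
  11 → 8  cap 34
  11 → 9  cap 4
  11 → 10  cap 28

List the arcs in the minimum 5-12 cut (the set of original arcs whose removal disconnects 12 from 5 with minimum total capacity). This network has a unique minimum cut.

augment #1: 5→0→7→12 push 14
augment #2: 5→1→7→12 push 2
augment #3: 5→0→8→6→12 push 15
augment #4: 5→0→11→10→12 push 3
augment #5: 5→1→2→6→12 push 5
augment #6: 5→1→2→10→12 push 5
augment #7: 5→0→8→4→6→12 push 3
augment #8: 5→9→2→10→6→12 push 4
augment #9: 5→1→8→4→11→10→6→12 push 5
max flow = 56; residual-reachable set from 5 gives S-side
cut edges (S→T): {(0,11), (2,6), (2,10), (7,12), (8,4), (8,6)} total cap 56

Min-cut arcs: {(0,11), (2,6), (2,10), (7,12), (8,4), (8,6)} (total capacity 56)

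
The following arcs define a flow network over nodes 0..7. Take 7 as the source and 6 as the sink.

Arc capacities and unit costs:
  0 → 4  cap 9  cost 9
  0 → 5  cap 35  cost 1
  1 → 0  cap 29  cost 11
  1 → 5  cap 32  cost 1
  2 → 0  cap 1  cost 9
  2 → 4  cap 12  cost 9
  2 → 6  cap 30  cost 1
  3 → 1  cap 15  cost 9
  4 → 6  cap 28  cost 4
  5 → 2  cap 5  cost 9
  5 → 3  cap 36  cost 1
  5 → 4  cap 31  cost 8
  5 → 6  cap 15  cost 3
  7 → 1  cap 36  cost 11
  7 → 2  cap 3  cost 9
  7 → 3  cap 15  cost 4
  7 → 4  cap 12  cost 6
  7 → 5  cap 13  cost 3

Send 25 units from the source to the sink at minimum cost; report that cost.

shortest-cost path #1: 7→5→6 push 13 @ unit cost 6 (adds 78)
shortest-cost path #2: 7→2→6 push 3 @ unit cost 10 (adds 30)
shortest-cost path #3: 7→4→6 push 9 @ unit cost 10 (adds 90)
total cost = 198

Minimum cost for 25 units: 198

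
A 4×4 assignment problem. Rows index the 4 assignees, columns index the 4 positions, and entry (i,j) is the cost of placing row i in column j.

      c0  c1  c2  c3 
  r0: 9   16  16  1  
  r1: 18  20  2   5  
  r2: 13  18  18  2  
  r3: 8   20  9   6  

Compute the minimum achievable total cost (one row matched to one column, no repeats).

optimal assignment: row0→col1 (cost 16), row1→col2 (cost 2), row2→col3 (cost 2), row3→col0 (cost 8)
total = 16 + 2 + 2 + 8 = 28

Minimum assignment cost: 28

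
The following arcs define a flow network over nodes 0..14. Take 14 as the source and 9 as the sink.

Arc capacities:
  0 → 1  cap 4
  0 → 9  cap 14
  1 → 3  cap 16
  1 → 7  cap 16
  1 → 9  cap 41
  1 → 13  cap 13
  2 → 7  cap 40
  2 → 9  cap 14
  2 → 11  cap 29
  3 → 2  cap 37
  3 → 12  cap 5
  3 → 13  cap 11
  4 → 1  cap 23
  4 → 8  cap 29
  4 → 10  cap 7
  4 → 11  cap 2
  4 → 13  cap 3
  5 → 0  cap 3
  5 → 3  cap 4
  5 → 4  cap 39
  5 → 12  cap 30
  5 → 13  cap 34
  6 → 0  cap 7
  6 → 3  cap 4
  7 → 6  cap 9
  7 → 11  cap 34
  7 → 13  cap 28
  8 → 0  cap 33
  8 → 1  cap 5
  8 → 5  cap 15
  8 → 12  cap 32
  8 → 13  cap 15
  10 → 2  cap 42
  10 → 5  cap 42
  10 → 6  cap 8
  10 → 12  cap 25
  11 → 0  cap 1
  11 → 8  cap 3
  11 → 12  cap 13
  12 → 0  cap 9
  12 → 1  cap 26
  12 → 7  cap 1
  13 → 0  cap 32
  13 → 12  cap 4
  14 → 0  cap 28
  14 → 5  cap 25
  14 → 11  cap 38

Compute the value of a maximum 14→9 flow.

Maximum flow value: 59

augment #1: 14→0→9 bottleneck 14, total now 14
augment #2: 14→0→1→9 bottleneck 4, total now 18
augment #3: 14→5→3→2→9 bottleneck 4, total now 22
augment #4: 14→5→4→1→9 bottleneck 21, total now 43
augment #5: 14→11→8→1→9 bottleneck 3, total now 46
augment #6: 14→11→12→1→9 bottleneck 13, total now 59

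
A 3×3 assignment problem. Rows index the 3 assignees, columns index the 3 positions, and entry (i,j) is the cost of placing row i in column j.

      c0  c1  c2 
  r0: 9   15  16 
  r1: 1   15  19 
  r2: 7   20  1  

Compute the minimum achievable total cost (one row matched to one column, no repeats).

Minimum assignment cost: 17

optimal assignment: row0→col1 (cost 15), row1→col0 (cost 1), row2→col2 (cost 1)
total = 15 + 1 + 1 = 17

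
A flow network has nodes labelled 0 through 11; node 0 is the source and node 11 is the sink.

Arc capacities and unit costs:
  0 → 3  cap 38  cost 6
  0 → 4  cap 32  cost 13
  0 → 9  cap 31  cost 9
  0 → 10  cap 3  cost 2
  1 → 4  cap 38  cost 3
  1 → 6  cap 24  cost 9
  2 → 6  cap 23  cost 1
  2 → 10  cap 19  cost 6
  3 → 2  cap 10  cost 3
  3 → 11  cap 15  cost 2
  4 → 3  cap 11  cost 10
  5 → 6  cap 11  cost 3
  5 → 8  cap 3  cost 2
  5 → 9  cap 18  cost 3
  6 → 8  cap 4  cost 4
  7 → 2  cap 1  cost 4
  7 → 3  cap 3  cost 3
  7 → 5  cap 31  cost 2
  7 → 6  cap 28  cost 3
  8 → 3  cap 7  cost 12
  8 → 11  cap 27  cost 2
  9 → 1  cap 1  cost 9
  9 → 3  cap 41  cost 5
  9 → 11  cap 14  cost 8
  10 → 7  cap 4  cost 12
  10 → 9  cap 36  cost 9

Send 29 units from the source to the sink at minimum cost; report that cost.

shortest-cost path #1: 0→3→11 push 15 @ unit cost 8 (adds 120)
shortest-cost path #2: 0→3→2→6→8→11 push 4 @ unit cost 16 (adds 64)
shortest-cost path #3: 0→9→11 push 10 @ unit cost 17 (adds 170)
total cost = 354

Minimum cost for 29 units: 354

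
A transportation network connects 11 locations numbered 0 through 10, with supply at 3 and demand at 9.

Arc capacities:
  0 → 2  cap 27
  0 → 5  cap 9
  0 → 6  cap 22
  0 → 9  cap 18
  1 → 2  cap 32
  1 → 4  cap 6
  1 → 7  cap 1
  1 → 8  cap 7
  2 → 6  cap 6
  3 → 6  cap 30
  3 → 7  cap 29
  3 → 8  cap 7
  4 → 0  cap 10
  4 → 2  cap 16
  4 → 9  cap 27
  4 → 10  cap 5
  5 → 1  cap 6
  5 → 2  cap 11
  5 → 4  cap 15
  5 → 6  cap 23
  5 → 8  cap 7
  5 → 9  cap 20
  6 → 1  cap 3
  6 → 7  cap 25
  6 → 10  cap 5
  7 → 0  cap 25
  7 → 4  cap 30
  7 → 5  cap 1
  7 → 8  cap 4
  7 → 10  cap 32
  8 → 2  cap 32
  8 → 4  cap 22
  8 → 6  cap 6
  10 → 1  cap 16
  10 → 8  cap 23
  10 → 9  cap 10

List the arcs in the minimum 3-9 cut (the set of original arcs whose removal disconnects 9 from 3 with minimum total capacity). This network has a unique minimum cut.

Min-cut arcs: {(0,5), (0,9), (4,9), (7,5), (10,9)} (total capacity 65)

augment #1: 3→6→10→9 push 5
augment #2: 3→7→0→9 push 18
augment #3: 3→7→4→9 push 11
augment #4: 3→8→4→9 push 7
augment #5: 3→6→1→4→9 push 3
augment #6: 3→6→7→4→9 push 6
augment #7: 3→6→7→5→9 push 1
augment #8: 3→6→7→10→9 push 5
augment #9: 3→6→7→0→5→9 push 7
augment #10: 3→6→7→4→0→5→9 push 2
max flow = 65; residual-reachable set from 3 gives S-side
cut edges (S→T): {(0,5), (0,9), (4,9), (7,5), (10,9)} total cap 65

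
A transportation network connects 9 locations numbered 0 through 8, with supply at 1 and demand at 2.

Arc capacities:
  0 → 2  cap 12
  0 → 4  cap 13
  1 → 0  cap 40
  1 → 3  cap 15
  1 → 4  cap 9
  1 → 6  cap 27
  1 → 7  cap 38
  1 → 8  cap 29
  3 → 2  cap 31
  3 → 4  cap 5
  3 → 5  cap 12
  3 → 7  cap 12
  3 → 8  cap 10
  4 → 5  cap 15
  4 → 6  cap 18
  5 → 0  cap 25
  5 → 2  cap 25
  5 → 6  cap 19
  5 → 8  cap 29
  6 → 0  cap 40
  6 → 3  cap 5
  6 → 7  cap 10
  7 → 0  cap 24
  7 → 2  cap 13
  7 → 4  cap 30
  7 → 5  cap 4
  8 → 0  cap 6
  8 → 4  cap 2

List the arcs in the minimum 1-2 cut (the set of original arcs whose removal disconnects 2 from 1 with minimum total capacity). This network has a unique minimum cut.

augment #1: 1→0→2 push 12
augment #2: 1→3→2 push 15
augment #3: 1→7→2 push 13
augment #4: 1→4→5→2 push 9
augment #5: 1→6→3→2 push 5
augment #6: 1→7→5→2 push 4
augment #7: 1→0→4→5→2 push 6
max flow = 64; residual-reachable set from 1 gives S-side
cut edges (S→T): {(0,2), (1,3), (4,5), (6,3), (7,2), (7,5)} total cap 64

Min-cut arcs: {(0,2), (1,3), (4,5), (6,3), (7,2), (7,5)} (total capacity 64)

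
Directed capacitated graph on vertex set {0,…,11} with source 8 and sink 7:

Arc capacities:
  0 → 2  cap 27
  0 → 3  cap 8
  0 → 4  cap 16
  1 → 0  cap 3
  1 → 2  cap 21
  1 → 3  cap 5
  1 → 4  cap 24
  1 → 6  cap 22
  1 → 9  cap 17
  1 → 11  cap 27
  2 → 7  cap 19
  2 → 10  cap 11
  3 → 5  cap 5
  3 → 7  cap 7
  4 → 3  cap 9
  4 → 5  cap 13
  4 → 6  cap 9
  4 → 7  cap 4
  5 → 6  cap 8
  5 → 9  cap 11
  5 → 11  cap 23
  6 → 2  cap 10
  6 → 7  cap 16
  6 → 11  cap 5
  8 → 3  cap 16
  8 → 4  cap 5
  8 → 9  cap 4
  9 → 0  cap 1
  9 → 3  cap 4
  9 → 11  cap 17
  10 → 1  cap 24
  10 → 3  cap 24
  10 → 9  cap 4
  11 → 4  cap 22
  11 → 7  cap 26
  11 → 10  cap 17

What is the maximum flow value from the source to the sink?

Maximum flow value: 21

augment #1: 8→3→7 bottleneck 7, total now 7
augment #2: 8→4→7 bottleneck 4, total now 11
augment #3: 8→4→6→7 bottleneck 1, total now 12
augment #4: 8→9→11→7 bottleneck 4, total now 16
augment #5: 8→3→5→6→7 bottleneck 5, total now 21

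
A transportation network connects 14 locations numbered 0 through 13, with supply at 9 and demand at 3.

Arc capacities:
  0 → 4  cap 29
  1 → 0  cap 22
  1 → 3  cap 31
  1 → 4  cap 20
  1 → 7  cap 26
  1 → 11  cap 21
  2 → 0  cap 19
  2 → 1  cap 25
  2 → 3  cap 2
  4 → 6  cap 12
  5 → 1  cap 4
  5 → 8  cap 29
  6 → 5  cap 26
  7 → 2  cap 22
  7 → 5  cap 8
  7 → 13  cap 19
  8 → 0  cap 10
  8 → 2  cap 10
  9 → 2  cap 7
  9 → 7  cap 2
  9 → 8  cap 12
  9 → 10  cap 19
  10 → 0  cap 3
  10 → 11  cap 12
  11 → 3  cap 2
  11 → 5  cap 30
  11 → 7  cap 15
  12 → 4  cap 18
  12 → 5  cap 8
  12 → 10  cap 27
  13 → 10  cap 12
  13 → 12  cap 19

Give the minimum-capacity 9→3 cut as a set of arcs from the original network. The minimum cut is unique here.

augment #1: 9→2→3 push 2
augment #2: 9→2→1→3 push 5
augment #3: 9→10→11→3 push 2
augment #4: 9→7→2→1→3 push 2
augment #5: 9→8→2→1→3 push 10
augment #6: 9→10→11→5→1→3 push 4
augment #7: 9→10→11→7→2→1→3 push 6
augment #8: 9→8→0→4→6→5→11→7→2→1→3 push 2
max flow = 33; residual-reachable set from 9 gives S-side
cut edges (S→T): {(2,1), (2,3), (5,1), (11,3)} total cap 33

Min-cut arcs: {(2,1), (2,3), (5,1), (11,3)} (total capacity 33)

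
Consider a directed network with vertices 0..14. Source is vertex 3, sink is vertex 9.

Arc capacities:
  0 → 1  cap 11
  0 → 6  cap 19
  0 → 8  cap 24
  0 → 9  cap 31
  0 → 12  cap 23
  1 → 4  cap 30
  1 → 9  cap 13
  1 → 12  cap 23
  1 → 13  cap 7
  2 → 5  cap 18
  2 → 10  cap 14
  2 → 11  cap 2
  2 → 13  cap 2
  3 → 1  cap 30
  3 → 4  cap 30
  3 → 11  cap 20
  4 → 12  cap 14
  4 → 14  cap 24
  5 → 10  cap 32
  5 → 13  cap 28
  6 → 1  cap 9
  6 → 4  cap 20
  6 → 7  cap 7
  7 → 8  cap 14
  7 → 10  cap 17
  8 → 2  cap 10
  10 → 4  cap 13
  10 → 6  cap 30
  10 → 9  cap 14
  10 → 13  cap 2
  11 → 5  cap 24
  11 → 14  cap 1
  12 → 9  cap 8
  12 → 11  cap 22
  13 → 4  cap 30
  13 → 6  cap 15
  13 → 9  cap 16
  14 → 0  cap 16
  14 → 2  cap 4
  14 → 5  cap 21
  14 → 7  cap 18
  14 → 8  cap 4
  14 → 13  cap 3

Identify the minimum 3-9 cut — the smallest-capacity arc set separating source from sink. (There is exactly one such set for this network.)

Min-cut arcs: {(1,9), (10,9), (12,9), (13,9), (14,0)} (total capacity 67)

augment #1: 3→1→9 push 13
augment #2: 3→1→12→9 push 8
augment #3: 3→1→13→9 push 7
augment #4: 3→4→14→0→9 push 16
augment #5: 3→4→14→13→9 push 3
augment #6: 3→11→5→10→9 push 14
augment #7: 3→11→5→13→9 push 6
max flow = 67; residual-reachable set from 3 gives S-side
cut edges (S→T): {(1,9), (10,9), (12,9), (13,9), (14,0)} total cap 67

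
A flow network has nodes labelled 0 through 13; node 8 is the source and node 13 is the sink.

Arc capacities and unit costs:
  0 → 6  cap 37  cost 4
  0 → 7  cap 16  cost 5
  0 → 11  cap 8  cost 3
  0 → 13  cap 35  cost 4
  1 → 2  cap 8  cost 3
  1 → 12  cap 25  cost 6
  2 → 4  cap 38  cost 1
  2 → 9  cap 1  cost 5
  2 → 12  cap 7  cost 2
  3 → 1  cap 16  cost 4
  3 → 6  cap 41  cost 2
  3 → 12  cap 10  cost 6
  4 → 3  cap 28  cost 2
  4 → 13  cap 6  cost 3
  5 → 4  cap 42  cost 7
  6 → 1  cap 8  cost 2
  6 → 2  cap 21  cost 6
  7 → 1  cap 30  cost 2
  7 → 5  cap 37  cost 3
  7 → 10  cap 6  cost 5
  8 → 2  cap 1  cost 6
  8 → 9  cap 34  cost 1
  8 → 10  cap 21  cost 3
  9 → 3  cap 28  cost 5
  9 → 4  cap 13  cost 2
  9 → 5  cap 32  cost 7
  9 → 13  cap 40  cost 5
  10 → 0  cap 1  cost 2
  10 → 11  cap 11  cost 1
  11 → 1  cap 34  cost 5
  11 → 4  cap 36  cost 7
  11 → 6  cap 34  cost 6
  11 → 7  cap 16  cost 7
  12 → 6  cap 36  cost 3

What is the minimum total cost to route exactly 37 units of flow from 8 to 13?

shortest-cost path #1: 8→9→13 push 34 @ unit cost 6 (adds 204)
shortest-cost path #2: 8→10→0→13 push 1 @ unit cost 9 (adds 9)
shortest-cost path #3: 8→2→4→13 push 1 @ unit cost 10 (adds 10)
shortest-cost path #4: 8→10→11→4→13 push 1 @ unit cost 14 (adds 14)
total cost = 237

Minimum cost for 37 units: 237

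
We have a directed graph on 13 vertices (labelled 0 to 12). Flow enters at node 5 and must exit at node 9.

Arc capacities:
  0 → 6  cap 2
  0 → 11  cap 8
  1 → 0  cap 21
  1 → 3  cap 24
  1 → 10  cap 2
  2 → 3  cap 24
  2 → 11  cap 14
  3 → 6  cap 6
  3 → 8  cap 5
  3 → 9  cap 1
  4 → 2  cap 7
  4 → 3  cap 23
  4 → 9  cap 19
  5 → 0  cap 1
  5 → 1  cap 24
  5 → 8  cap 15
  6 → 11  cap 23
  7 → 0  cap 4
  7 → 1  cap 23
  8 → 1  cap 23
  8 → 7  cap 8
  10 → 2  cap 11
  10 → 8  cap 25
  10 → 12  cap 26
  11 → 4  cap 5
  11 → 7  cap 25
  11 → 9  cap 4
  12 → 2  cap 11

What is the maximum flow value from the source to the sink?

Maximum flow value: 10

augment #1: 5→0→11→9 bottleneck 1, total now 1
augment #2: 5→1→3→9 bottleneck 1, total now 2
augment #3: 5→1→0→11→9 bottleneck 3, total now 5
augment #4: 5→1→0→11→4→9 bottleneck 4, total now 9
augment #5: 5→1→0→6→11→4→9 bottleneck 1, total now 10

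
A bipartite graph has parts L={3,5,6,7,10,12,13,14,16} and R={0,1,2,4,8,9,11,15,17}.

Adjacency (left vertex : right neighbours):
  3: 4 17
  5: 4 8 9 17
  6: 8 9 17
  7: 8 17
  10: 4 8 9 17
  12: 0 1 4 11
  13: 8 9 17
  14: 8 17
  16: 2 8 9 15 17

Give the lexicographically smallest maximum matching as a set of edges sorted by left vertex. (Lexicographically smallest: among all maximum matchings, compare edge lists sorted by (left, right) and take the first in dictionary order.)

Lex-smallest maximum matching: {(3,4), (5,8), (6,9), (7,17), (12,0), (16,2)}

|M| = 6 (so the lex-smallest maximum matching has 6 edges)
process left vertices in ascending order; for each, take the smallest-labelled available neighbour that still permits 6 edges overall, or leave it unmatched if none does
lex-smallest matching: {3-4, 5-8, 6-9, 7-17, 12-0, 16-2}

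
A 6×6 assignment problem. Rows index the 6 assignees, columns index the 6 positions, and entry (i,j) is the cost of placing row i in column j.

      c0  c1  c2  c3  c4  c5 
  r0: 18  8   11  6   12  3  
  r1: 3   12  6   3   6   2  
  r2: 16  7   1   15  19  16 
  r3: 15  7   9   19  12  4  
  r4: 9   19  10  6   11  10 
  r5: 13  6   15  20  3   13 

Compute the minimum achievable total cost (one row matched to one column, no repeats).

optimal assignment: row0→col5 (cost 3), row1→col0 (cost 3), row2→col2 (cost 1), row3→col1 (cost 7), row4→col3 (cost 6), row5→col4 (cost 3)
total = 3 + 3 + 1 + 7 + 6 + 3 = 23

Minimum assignment cost: 23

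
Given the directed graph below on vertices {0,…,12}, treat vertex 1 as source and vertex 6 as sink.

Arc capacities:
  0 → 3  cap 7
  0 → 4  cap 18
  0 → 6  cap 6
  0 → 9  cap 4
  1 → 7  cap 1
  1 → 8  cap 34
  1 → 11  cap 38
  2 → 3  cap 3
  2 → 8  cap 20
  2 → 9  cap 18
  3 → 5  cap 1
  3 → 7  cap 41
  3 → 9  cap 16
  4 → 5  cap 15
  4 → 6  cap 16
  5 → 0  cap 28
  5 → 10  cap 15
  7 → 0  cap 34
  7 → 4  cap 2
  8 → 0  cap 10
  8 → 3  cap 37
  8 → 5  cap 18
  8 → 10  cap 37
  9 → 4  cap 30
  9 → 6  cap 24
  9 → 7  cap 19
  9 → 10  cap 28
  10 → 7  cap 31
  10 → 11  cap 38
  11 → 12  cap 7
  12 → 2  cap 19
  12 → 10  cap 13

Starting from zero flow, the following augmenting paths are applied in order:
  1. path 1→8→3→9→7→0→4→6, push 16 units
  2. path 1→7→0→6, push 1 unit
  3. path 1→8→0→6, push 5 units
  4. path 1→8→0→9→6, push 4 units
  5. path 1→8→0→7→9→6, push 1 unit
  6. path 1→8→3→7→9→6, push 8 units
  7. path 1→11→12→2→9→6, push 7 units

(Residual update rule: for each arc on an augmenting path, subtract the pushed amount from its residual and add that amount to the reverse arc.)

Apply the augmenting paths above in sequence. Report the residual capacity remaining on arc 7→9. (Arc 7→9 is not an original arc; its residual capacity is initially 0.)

after path 1 (1→8→3→9→7→0→4→6, push 16): res(7,9)=16
after path 2 (1→7→0→6, push 1): res(7,9)=16
after path 3 (1→8→0→6, push 5): res(7,9)=16
after path 4 (1→8→0→9→6, push 4): res(7,9)=16
after path 5 (1→8→0→7→9→6, push 1): res(7,9)=15
after path 6 (1→8→3→7→9→6, push 8): res(7,9)=7
after path 7 (1→11→12→2→9→6, push 7): res(7,9)=7

Residual capacity of (7,9): 7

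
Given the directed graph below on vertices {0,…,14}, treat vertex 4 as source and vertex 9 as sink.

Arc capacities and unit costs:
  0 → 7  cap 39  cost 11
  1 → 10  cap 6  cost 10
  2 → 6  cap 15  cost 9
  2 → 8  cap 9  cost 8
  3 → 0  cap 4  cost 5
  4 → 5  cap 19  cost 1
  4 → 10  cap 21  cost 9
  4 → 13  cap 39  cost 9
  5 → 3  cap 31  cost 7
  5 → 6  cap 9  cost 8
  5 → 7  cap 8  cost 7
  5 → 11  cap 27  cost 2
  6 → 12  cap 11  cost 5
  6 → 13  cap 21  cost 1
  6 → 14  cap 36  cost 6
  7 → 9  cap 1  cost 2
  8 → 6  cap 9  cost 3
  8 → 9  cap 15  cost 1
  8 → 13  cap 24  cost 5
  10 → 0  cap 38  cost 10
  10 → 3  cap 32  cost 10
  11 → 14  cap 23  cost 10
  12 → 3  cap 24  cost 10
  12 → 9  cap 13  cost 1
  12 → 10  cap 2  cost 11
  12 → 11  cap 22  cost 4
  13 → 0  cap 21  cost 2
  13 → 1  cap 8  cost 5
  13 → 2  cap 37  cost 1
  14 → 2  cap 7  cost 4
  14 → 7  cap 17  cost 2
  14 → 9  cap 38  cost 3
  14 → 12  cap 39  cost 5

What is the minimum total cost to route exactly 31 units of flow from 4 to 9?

shortest-cost path #1: 4→5→7→9 push 1 @ unit cost 10 (adds 10)
shortest-cost path #2: 4→5→6→12→9 push 9 @ unit cost 15 (adds 135)
shortest-cost path #3: 4→5→11→14→9 push 9 @ unit cost 16 (adds 144)
shortest-cost path #4: 4→13→2→8→9 push 9 @ unit cost 19 (adds 171)
shortest-cost path #5: 4→13→2→6→12→9 push 2 @ unit cost 25 (adds 50)
shortest-cost path #6: 4→13→2→6→5→11→14→9 push 1 @ unit cost 26 (adds 26)
total cost = 536

Minimum cost for 31 units: 536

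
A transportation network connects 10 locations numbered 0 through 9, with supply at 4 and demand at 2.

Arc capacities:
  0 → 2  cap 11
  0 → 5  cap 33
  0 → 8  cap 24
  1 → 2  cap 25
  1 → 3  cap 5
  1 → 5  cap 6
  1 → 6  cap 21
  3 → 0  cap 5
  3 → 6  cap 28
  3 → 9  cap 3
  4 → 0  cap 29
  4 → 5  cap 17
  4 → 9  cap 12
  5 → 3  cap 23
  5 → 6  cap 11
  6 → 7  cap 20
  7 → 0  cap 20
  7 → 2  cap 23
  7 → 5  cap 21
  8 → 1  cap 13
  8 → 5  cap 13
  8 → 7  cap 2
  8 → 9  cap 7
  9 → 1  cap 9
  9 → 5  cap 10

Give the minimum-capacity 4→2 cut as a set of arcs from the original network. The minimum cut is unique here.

augment #1: 4→0→2 push 11
augment #2: 4→9→1→2 push 9
augment #3: 4→0→8→1→2 push 13
augment #4: 4→0→8→7→2 push 2
augment #5: 4→5→6→7→2 push 11
augment #6: 4→5→3→6→7→2 push 6
augment #7: 4→0→5→3→6→7→2 push 3
max flow = 55; residual-reachable set from 4 gives S-side
cut edges (S→T): {(0,2), (6,7), (8,1), (8,7), (9,1)} total cap 55

Min-cut arcs: {(0,2), (6,7), (8,1), (8,7), (9,1)} (total capacity 55)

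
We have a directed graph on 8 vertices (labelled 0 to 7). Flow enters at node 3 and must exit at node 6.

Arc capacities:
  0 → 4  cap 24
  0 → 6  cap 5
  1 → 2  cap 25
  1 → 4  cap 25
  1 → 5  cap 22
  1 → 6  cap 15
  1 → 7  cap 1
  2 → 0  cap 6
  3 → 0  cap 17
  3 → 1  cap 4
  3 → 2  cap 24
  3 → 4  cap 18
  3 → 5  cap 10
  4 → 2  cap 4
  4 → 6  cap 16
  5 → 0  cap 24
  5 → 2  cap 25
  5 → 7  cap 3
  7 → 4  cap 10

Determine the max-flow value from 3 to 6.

augment #1: 3→0→6 bottleneck 5, total now 5
augment #2: 3→1→6 bottleneck 4, total now 9
augment #3: 3→4→6 bottleneck 16, total now 25

Maximum flow value: 25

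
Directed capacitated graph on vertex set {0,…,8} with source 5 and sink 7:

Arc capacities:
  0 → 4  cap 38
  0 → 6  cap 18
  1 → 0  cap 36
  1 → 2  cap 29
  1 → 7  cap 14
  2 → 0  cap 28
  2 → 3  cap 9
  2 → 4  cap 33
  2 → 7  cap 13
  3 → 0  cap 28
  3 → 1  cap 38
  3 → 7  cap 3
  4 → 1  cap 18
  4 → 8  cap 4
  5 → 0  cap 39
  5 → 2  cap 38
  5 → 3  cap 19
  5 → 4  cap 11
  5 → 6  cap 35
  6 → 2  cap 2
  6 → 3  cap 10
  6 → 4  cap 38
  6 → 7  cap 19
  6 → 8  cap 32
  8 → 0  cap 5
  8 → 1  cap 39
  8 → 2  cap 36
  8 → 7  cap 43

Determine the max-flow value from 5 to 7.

Maximum flow value: 85

augment #1: 5→2→7 bottleneck 13, total now 13
augment #2: 5→3→7 bottleneck 3, total now 16
augment #3: 5→6→7 bottleneck 19, total now 35
augment #4: 5→3→1→7 bottleneck 14, total now 49
augment #5: 5→4→8→7 bottleneck 4, total now 53
augment #6: 5→6→8→7 bottleneck 16, total now 69
augment #7: 5→0→6→8→7 bottleneck 16, total now 85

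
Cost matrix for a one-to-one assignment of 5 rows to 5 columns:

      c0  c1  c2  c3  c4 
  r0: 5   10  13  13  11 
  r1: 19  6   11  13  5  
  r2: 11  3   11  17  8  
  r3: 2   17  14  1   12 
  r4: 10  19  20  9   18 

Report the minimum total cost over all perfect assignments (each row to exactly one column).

Minimum assignment cost: 32

one of 2 optimal assignments: row0→col2 (cost 13), row1→col4 (cost 5), row2→col1 (cost 3), row3→col0 (cost 2), row4→col3 (cost 9)
total = 13 + 5 + 3 + 2 + 9 = 32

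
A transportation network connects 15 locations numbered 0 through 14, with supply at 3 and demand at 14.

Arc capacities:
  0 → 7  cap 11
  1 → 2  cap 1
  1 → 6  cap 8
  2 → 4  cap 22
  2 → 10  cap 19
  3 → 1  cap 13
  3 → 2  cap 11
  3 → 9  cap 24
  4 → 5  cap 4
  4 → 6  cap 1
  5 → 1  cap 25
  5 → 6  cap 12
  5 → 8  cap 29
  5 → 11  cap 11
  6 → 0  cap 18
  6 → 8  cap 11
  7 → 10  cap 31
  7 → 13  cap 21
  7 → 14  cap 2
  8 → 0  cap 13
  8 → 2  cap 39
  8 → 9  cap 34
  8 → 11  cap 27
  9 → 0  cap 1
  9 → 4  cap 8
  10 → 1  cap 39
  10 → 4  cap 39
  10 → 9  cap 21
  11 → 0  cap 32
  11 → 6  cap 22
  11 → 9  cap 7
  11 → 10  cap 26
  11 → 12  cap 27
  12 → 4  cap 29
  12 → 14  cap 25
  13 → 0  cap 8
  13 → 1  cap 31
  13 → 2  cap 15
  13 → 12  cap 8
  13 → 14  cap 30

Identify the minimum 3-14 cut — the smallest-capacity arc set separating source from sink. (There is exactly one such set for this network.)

augment #1: 3→9→0→7→14 push 1
augment #2: 3→1→6→0→7→14 push 1
augment #3: 3→1→6→0→7→13→14 push 7
augment #4: 3→2→4→5→11→12→14 push 4
augment #5: 3→2→4→6→0→7→13→14 push 1
max flow = 14; residual-reachable set from 3 gives S-side
cut edges (S→T): {(1,6), (4,5), (4,6), (9,0)} total cap 14

Min-cut arcs: {(1,6), (4,5), (4,6), (9,0)} (total capacity 14)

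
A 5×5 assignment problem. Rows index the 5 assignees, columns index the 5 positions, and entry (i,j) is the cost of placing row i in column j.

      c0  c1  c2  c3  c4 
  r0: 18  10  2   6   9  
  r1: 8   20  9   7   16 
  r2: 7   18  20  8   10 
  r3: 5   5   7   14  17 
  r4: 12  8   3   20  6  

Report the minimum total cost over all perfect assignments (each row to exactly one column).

optimal assignment: row0→col2 (cost 2), row1→col3 (cost 7), row2→col0 (cost 7), row3→col1 (cost 5), row4→col4 (cost 6)
total = 2 + 7 + 7 + 5 + 6 = 27

Minimum assignment cost: 27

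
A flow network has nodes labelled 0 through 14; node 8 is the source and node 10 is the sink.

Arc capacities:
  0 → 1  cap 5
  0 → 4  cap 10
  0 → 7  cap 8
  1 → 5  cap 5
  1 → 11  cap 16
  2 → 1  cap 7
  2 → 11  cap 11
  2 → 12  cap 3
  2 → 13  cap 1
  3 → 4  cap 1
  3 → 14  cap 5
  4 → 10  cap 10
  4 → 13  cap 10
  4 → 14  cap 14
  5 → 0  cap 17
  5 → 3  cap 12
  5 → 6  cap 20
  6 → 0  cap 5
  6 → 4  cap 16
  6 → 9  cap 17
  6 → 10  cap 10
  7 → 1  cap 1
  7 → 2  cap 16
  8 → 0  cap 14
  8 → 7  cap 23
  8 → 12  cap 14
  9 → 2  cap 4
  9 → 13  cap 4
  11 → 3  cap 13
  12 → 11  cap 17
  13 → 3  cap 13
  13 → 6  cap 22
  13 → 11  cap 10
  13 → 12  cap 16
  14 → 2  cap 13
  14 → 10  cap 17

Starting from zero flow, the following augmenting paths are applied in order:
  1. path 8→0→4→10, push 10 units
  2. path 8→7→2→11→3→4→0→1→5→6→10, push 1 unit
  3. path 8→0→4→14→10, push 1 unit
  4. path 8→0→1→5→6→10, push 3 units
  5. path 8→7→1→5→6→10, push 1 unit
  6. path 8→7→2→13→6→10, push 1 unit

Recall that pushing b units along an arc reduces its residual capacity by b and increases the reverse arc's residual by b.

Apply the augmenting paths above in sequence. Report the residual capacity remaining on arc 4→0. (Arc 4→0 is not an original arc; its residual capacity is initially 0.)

after path 1 (8→0→4→10, push 10): res(4,0)=10
after path 2 (8→7→2→11→3→4→0→1→5→6→10, push 1): res(4,0)=9
after path 3 (8→0→4→14→10, push 1): res(4,0)=10
after path 4 (8→0→1→5→6→10, push 3): res(4,0)=10
after path 5 (8→7→1→5→6→10, push 1): res(4,0)=10
after path 6 (8→7→2→13→6→10, push 1): res(4,0)=10

Residual capacity of (4,0): 10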